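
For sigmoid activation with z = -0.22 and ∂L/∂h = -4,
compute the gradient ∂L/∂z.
∂L/∂z = -0.988

σ(-0.22) = 0.4452
σ'(-0.22) = σ(-0.22)(1 - σ(-0.22)) = 0.4452 × 0.5548 = 0.247
∂L/∂z = ∂L/∂h · σ'(z) = -4 × 0.247 = -0.988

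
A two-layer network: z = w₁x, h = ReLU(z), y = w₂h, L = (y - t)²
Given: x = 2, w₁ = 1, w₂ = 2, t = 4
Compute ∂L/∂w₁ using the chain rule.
∂L/∂w₁ = 0

Forward pass:
z = w₁x = 1×2 = 2
h = ReLU(2) = 2
y = w₂h = 2×2 = 4

Backward pass:
∂L/∂y = 2(y - t) = 2(4 - 4) = 0
∂y/∂h = w₂ = 2
∂h/∂z = 1 (ReLU derivative)
∂z/∂w₁ = x = 2

∂L/∂w₁ = 0 × 2 × 1 × 2 = 0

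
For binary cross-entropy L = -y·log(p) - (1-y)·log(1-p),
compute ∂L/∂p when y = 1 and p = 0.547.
∂L/∂p = -1.828

∂L/∂p = -y/p + (1-y)/(1-p) = -1/0.547 + 0 = -1.828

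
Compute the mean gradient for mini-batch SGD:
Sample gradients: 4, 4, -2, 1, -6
Average gradient = 0.2

Average = (1/5)(4 + 4 + -2 + 1 + -6) = 1/5 = 0.2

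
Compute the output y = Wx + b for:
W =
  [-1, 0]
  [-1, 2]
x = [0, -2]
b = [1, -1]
y = [1, -5]

Wx = [-1×0 + 0×-2, -1×0 + 2×-2]
   = [0, -4]
y = Wx + b = [0 + 1, -4 + -1] = [1, -5]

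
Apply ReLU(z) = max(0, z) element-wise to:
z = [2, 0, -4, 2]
h = [2, 0, 0, 2]

ReLU applied element-wise: max(0,2)=2, max(0,0)=0, max(0,-4)=0, max(0,2)=2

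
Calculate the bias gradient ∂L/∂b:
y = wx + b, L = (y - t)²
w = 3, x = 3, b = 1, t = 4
∂L/∂b = 12

y = wx + b = (3)(3) + 1 = 10
∂L/∂y = 2(y - t) = 2(10 - 4) = 12
∂y/∂b = 1
∂L/∂b = ∂L/∂y · ∂y/∂b = 12 × 1 = 12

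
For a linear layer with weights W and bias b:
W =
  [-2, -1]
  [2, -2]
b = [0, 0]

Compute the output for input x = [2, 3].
y = [-7, -2]

Wx = [-2×2 + -1×3, 2×2 + -2×3]
   = [-7, -2]
y = Wx + b = [-7 + 0, -2 + 0] = [-7, -2]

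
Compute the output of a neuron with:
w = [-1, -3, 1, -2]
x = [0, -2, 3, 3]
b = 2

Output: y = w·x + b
y = 5

y = (-1)(0) + (-3)(-2) + (1)(3) + (-2)(3) + 2 = 5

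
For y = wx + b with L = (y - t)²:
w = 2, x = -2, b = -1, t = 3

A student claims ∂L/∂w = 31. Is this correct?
Incorrect

y = (2)(-2) + -1 = -5
∂L/∂y = 2(y - t) = 2(-5 - 3) = -16
∂y/∂w = x = -2
∂L/∂w = -16 × -2 = 32

Claimed value: 31
Incorrect: The correct gradient is 32.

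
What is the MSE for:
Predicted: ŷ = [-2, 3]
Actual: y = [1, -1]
MSE = 12.5

MSE = (1/2)((-2-1)² + (3--1)²) = (1/2)(9 + 16) = 12.5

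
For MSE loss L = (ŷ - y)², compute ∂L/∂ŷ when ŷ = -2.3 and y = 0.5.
∂L/∂ŷ = -5.6

∂L/∂ŷ = 2(ŷ - y) = 2(-2.3 - 0.5) = 2(-2.8) = -5.6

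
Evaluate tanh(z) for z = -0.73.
-0.6231

tanh(-0.73) = (e^(-0.73) - e^(0.73))/(e^(-0.73) + e^(0.73)) = -0.6231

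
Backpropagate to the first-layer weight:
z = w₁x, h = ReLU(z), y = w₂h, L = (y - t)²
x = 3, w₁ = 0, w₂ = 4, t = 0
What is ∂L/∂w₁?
∂L/∂w₁ = 0

Forward pass:
z = w₁x = 0×3 = 0
h = ReLU(0) = 0
y = w₂h = 4×0 = 0

Backward pass:
∂L/∂y = 2(y - t) = 2(0 - 0) = 0
∂y/∂h = w₂ = 4
∂h/∂z = 0 (ReLU derivative)
∂z/∂w₁ = x = 3

∂L/∂w₁ = 0 × 4 × 0 × 3 = 0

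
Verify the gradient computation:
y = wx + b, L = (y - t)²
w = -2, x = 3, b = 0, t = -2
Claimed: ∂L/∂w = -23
Incorrect

y = (-2)(3) + 0 = -6
∂L/∂y = 2(y - t) = 2(-6 - -2) = -8
∂y/∂w = x = 3
∂L/∂w = -8 × 3 = -24

Claimed value: -23
Incorrect: The correct gradient is -24.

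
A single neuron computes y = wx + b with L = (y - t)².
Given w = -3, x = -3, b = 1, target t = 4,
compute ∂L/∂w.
∂L/∂w = -36

y = wx + b = (-3)(-3) + 1 = 10
∂L/∂y = 2(y - t) = 2(10 - 4) = 12
∂y/∂w = x = -3
∂L/∂w = ∂L/∂y · ∂y/∂w = 12 × -3 = -36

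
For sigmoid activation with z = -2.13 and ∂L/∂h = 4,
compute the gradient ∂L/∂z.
∂L/∂z = 0.3797

σ(-2.13) = 0.1062
σ'(-2.13) = σ(-2.13)(1 - σ(-2.13)) = 0.1062 × 0.8938 = 0.09493
∂L/∂z = ∂L/∂h · σ'(z) = 4 × 0.09493 = 0.3797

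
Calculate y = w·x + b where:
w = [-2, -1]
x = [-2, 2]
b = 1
y = 3

y = (-2)(-2) + (-1)(2) + 1 = 3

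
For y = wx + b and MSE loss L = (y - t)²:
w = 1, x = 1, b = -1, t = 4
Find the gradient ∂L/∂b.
∂L/∂b = -8

y = wx + b = (1)(1) + -1 = 0
∂L/∂y = 2(y - t) = 2(0 - 4) = -8
∂y/∂b = 1
∂L/∂b = ∂L/∂y · ∂y/∂b = -8 × 1 = -8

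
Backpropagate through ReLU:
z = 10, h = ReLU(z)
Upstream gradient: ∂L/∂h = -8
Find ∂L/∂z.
∂L/∂z = -8

h = ReLU(10) = 10
Since z > 0: ∂h/∂z = 1
∂L/∂z = ∂L/∂h · ∂h/∂z = -8 × 1 = -8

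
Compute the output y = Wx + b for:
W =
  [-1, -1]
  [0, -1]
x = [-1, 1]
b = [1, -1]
y = [1, -2]

Wx = [-1×-1 + -1×1, 0×-1 + -1×1]
   = [0, -1]
y = Wx + b = [0 + 1, -1 + -1] = [1, -2]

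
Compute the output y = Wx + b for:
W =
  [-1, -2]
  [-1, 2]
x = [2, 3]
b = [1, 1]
y = [-7, 5]

Wx = [-1×2 + -2×3, -1×2 + 2×3]
   = [-8, 4]
y = Wx + b = [-8 + 1, 4 + 1] = [-7, 5]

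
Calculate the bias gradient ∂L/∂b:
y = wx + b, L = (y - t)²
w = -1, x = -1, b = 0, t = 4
∂L/∂b = -6

y = wx + b = (-1)(-1) + 0 = 1
∂L/∂y = 2(y - t) = 2(1 - 4) = -6
∂y/∂b = 1
∂L/∂b = ∂L/∂y · ∂y/∂b = -6 × 1 = -6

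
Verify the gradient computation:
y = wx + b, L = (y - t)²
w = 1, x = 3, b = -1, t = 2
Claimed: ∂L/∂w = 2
Incorrect

y = (1)(3) + -1 = 2
∂L/∂y = 2(y - t) = 2(2 - 2) = 0
∂y/∂w = x = 3
∂L/∂w = 0 × 3 = 0

Claimed value: 2
Incorrect: The correct gradient is 0.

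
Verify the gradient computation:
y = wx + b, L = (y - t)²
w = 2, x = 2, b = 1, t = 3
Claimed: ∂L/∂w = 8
Correct

y = (2)(2) + 1 = 5
∂L/∂y = 2(y - t) = 2(5 - 3) = 4
∂y/∂w = x = 2
∂L/∂w = 4 × 2 = 8

Claimed value: 8
Correct: The correct gradient is 8.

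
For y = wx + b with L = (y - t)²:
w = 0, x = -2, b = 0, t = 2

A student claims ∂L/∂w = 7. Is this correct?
Incorrect

y = (0)(-2) + 0 = 0
∂L/∂y = 2(y - t) = 2(0 - 2) = -4
∂y/∂w = x = -2
∂L/∂w = -4 × -2 = 8

Claimed value: 7
Incorrect: The correct gradient is 8.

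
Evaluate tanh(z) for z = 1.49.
0.9033

tanh(1.49) = (e^(1.49) - e^(-1.49))/(e^(1.49) + e^(-1.49)) = 0.9033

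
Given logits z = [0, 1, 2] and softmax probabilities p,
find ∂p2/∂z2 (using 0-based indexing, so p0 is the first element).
∂p2/∂z2 = 0.2227

p = softmax(z) = [0.09003, 0.2447, 0.6652]
p2 = 0.6652

∂p2/∂z2 = p2(1 - p2) = 0.6652 × (1 - 0.6652) = 0.2227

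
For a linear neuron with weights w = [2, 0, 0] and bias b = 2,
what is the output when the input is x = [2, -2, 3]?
y = 6

y = (2)(2) + (0)(-2) + (0)(3) + 2 = 6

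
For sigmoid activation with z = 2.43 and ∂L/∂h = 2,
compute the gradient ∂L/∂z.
∂L/∂z = 0.1487

σ(2.43) = 0.9191
σ'(2.43) = σ(2.43)(1 - σ(2.43)) = 0.9191 × 0.08091 = 0.07437
∂L/∂z = ∂L/∂h · σ'(z) = 2 × 0.07437 = 0.1487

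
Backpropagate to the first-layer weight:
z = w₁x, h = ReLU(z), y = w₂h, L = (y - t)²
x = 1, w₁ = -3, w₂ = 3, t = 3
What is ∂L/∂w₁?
∂L/∂w₁ = 0

Forward pass:
z = w₁x = -3×1 = -3
h = ReLU(-3) = 0
y = w₂h = 3×0 = 0

Backward pass:
∂L/∂y = 2(y - t) = 2(0 - 3) = -6
∂y/∂h = w₂ = 3
∂h/∂z = 0 (ReLU derivative)
∂z/∂w₁ = x = 1

∂L/∂w₁ = -6 × 3 × 0 × 1 = 0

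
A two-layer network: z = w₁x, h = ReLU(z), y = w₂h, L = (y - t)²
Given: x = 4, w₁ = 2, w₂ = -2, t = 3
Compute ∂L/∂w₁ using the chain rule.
∂L/∂w₁ = 304

Forward pass:
z = w₁x = 2×4 = 8
h = ReLU(8) = 8
y = w₂h = -2×8 = -16

Backward pass:
∂L/∂y = 2(y - t) = 2(-16 - 3) = -38
∂y/∂h = w₂ = -2
∂h/∂z = 1 (ReLU derivative)
∂z/∂w₁ = x = 4

∂L/∂w₁ = -38 × -2 × 1 × 4 = 304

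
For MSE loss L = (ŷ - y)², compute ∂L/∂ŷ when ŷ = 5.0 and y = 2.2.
∂L/∂ŷ = 5.6

∂L/∂ŷ = 2(ŷ - y) = 2(5.0 - 2.2) = 2(2.8) = 5.6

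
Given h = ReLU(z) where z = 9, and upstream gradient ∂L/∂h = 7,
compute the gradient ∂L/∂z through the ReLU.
∂L/∂z = 7

h = ReLU(9) = 9
Since z > 0: ∂h/∂z = 1
∂L/∂z = ∂L/∂h · ∂h/∂z = 7 × 1 = 7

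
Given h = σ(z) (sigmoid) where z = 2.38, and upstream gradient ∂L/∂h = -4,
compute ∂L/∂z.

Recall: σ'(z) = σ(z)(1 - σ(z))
∂L/∂z = -0.3101

σ(2.38) = 0.9153
σ'(2.38) = σ(2.38)(1 - σ(2.38)) = 0.9153 × 0.08471 = 0.07753
∂L/∂z = ∂L/∂h · σ'(z) = -4 × 0.07753 = -0.3101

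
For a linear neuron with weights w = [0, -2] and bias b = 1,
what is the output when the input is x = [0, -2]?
y = 5

y = (0)(0) + (-2)(-2) + 1 = 5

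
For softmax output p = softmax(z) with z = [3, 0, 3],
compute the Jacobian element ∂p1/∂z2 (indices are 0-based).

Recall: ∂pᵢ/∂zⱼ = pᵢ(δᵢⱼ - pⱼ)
∂p1/∂z2 = -0.01185

p = softmax(z) = [0.4879, 0.02429, 0.4879]
p1 = 0.02429, p2 = 0.4879

∂p1/∂z2 = -p1 × p2 = -0.02429 × 0.4879 = -0.01185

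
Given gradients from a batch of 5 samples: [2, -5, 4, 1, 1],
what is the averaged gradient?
Average gradient = 0.6

Average = (1/5)(2 + -5 + 4 + 1 + 1) = 3/5 = 0.6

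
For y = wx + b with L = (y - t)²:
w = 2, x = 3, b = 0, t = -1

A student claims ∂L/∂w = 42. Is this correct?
Correct

y = (2)(3) + 0 = 6
∂L/∂y = 2(y - t) = 2(6 - -1) = 14
∂y/∂w = x = 3
∂L/∂w = 14 × 3 = 42

Claimed value: 42
Correct: The correct gradient is 42.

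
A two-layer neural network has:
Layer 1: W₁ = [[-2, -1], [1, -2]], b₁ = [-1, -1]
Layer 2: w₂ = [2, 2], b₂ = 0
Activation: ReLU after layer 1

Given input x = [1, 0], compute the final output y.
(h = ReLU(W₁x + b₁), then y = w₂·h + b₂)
y = 0

Layer 1 pre-activation: z₁ = [-3, 0]
After ReLU: h = [0, 0]
Layer 2 output: y = 2×0 + 2×0 + 0 = 0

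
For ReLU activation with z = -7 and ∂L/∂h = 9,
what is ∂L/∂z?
∂L/∂z = 0

h = ReLU(-7) = 0
Since z < 0: ∂h/∂z = 0
∂L/∂z = ∂L/∂h · ∂h/∂z = 9 × 0 = 0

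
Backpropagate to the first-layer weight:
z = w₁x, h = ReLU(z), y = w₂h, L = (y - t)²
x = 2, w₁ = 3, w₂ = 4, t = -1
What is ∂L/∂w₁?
∂L/∂w₁ = 400

Forward pass:
z = w₁x = 3×2 = 6
h = ReLU(6) = 6
y = w₂h = 4×6 = 24

Backward pass:
∂L/∂y = 2(y - t) = 2(24 - -1) = 50
∂y/∂h = w₂ = 4
∂h/∂z = 1 (ReLU derivative)
∂z/∂w₁ = x = 2

∂L/∂w₁ = 50 × 4 × 1 × 2 = 400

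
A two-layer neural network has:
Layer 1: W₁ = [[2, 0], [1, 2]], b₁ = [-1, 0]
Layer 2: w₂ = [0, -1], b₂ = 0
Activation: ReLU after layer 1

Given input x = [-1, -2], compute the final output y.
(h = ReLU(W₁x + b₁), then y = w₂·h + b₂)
y = 0

Layer 1 pre-activation: z₁ = [-3, -5]
After ReLU: h = [0, 0]
Layer 2 output: y = 0×0 + -1×0 + 0 = 0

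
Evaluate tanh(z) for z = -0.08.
-0.07983

tanh(-0.08) = (e^(-0.08) - e^(0.08))/(e^(-0.08) + e^(0.08)) = -0.07983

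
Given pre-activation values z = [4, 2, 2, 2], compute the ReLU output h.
h = [4, 2, 2, 2]

ReLU applied element-wise: max(0,4)=4, max(0,2)=2, max(0,2)=2, max(0,2)=2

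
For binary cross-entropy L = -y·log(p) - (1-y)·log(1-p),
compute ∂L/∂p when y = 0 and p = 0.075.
∂L/∂p = 1.081

∂L/∂p = -y/p + (1-y)/(1-p) = 0 + 1/0.925 = 1.081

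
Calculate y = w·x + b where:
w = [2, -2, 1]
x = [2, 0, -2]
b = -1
y = 1

y = (2)(2) + (-2)(0) + (1)(-2) + -1 = 1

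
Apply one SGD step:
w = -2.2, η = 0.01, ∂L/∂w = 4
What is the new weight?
w_new = -2.24

w_new = w - η·∂L/∂w = -2.2 - 0.01×(4) = -2.2 - (0.04) = -2.24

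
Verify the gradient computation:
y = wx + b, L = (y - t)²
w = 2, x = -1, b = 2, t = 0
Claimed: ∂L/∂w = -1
Incorrect

y = (2)(-1) + 2 = 0
∂L/∂y = 2(y - t) = 2(0 - 0) = 0
∂y/∂w = x = -1
∂L/∂w = 0 × -1 = 0

Claimed value: -1
Incorrect: The correct gradient is 0.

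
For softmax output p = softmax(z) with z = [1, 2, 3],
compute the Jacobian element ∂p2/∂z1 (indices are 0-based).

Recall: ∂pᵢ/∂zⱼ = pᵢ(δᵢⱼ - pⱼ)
∂p2/∂z1 = -0.1628

p = softmax(z) = [0.09003, 0.2447, 0.6652]
p2 = 0.6652, p1 = 0.2447

∂p2/∂z1 = -p2 × p1 = -0.6652 × 0.2447 = -0.1628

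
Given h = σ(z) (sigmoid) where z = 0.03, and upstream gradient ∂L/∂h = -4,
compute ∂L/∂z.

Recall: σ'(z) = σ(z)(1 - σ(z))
∂L/∂z = -0.9998

σ(0.03) = 0.5075
σ'(0.03) = σ(0.03)(1 - σ(0.03)) = 0.5075 × 0.4925 = 0.2499
∂L/∂z = ∂L/∂h · σ'(z) = -4 × 0.2499 = -0.9998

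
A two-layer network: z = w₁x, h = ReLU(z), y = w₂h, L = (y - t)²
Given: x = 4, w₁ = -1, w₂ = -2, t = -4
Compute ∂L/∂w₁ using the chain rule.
∂L/∂w₁ = 0

Forward pass:
z = w₁x = -1×4 = -4
h = ReLU(-4) = 0
y = w₂h = -2×0 = 0

Backward pass:
∂L/∂y = 2(y - t) = 2(0 - -4) = 8
∂y/∂h = w₂ = -2
∂h/∂z = 0 (ReLU derivative)
∂z/∂w₁ = x = 4

∂L/∂w₁ = 8 × -2 × 0 × 4 = 0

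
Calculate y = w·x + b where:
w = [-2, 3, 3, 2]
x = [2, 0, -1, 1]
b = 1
y = -4

y = (-2)(2) + (3)(0) + (3)(-1) + (2)(1) + 1 = -4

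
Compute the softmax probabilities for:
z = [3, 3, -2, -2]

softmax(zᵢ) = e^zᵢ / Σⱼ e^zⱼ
p = [0.4967, 0.4967, 0.0033, 0.0033]

exp(z) = [20.09, 20.09, 0.1353, 0.1353]
Sum = 40.44
p = [0.4967, 0.4967, 0.0033, 0.0033]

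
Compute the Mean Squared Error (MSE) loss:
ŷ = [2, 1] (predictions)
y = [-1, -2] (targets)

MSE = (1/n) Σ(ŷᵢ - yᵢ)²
MSE = 9

MSE = (1/2)((2--1)² + (1--2)²) = (1/2)(9 + 9) = 9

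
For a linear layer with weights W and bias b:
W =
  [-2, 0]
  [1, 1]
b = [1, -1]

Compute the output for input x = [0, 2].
y = [1, 1]

Wx = [-2×0 + 0×2, 1×0 + 1×2]
   = [0, 2]
y = Wx + b = [0 + 1, 2 + -1] = [1, 1]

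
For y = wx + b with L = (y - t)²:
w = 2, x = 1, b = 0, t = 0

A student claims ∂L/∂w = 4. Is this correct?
Correct

y = (2)(1) + 0 = 2
∂L/∂y = 2(y - t) = 2(2 - 0) = 4
∂y/∂w = x = 1
∂L/∂w = 4 × 1 = 4

Claimed value: 4
Correct: The correct gradient is 4.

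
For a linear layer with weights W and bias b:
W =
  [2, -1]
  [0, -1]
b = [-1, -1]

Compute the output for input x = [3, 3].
y = [2, -4]

Wx = [2×3 + -1×3, 0×3 + -1×3]
   = [3, -3]
y = Wx + b = [3 + -1, -3 + -1] = [2, -4]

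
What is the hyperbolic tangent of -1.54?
-0.9121

tanh(-1.54) = (e^(-1.54) - e^(1.54))/(e^(-1.54) + e^(1.54)) = -0.9121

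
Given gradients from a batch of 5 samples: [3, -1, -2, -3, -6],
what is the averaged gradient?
Average gradient = -1.8

Average = (1/5)(3 + -1 + -2 + -3 + -6) = -9/5 = -1.8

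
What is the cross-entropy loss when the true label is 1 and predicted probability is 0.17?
L = 1.772

L = -1·log(0.17) - 0·log(0.83) = -log(0.17) = 1.772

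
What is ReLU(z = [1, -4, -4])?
h = [1, 0, 0]

ReLU applied element-wise: max(0,1)=1, max(0,-4)=0, max(0,-4)=0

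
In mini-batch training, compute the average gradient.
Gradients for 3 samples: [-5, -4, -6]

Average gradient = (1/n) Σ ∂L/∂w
Average gradient = -5

Average = (1/3)(-5 + -4 + -6) = -15/3 = -5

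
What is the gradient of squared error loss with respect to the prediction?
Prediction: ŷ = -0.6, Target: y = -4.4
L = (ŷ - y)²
∂L/∂ŷ = 7.6

∂L/∂ŷ = 2(ŷ - y) = 2(-0.6 - -4.4) = 2(3.8) = 7.6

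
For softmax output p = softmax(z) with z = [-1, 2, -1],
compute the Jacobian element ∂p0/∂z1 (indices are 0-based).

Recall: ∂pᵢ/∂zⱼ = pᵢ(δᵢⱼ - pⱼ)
∂p0/∂z1 = -0.04118

p = softmax(z) = [0.04528, 0.9094, 0.04528]
p0 = 0.04528, p1 = 0.9094

∂p0/∂z1 = -p0 × p1 = -0.04528 × 0.9094 = -0.04118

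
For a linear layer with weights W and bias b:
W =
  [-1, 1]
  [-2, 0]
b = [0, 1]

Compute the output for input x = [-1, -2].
y = [-1, 3]

Wx = [-1×-1 + 1×-2, -2×-1 + 0×-2]
   = [-1, 2]
y = Wx + b = [-1 + 0, 2 + 1] = [-1, 3]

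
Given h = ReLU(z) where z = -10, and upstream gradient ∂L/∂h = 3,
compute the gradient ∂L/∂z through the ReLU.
∂L/∂z = 0

h = ReLU(-10) = 0
Since z < 0: ∂h/∂z = 0
∂L/∂z = ∂L/∂h · ∂h/∂z = 3 × 0 = 0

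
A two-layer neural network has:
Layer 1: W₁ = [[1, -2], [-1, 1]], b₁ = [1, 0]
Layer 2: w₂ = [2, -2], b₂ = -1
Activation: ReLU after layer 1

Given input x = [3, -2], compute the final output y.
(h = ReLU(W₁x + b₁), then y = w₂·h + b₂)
y = 15

Layer 1 pre-activation: z₁ = [8, -5]
After ReLU: h = [8, 0]
Layer 2 output: y = 2×8 + -2×0 + -1 = 15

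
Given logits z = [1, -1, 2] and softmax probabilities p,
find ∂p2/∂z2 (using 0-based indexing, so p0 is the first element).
∂p2/∂z2 = 0.2078

p = softmax(z) = [0.2595, 0.03512, 0.7054]
p2 = 0.7054

∂p2/∂z2 = p2(1 - p2) = 0.7054 × (1 - 0.7054) = 0.2078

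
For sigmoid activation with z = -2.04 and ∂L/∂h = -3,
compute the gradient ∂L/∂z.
∂L/∂z = -0.3055

σ(-2.04) = 0.1151
σ'(-2.04) = σ(-2.04)(1 - σ(-2.04)) = 0.1151 × 0.8849 = 0.1018
∂L/∂z = ∂L/∂h · σ'(z) = -3 × 0.1018 = -0.3055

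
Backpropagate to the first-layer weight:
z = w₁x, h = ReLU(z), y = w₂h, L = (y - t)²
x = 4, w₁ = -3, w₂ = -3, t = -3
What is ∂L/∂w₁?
∂L/∂w₁ = 0

Forward pass:
z = w₁x = -3×4 = -12
h = ReLU(-12) = 0
y = w₂h = -3×0 = 0

Backward pass:
∂L/∂y = 2(y - t) = 2(0 - -3) = 6
∂y/∂h = w₂ = -3
∂h/∂z = 0 (ReLU derivative)
∂z/∂w₁ = x = 4

∂L/∂w₁ = 6 × -3 × 0 × 4 = 0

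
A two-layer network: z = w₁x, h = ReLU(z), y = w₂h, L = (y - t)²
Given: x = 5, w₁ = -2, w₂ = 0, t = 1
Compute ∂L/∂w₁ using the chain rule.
∂L/∂w₁ = 0

Forward pass:
z = w₁x = -2×5 = -10
h = ReLU(-10) = 0
y = w₂h = 0×0 = 0

Backward pass:
∂L/∂y = 2(y - t) = 2(0 - 1) = -2
∂y/∂h = w₂ = 0
∂h/∂z = 0 (ReLU derivative)
∂z/∂w₁ = x = 5

∂L/∂w₁ = -2 × 0 × 0 × 5 = 0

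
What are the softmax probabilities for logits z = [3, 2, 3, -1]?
p = [0.4191, 0.1542, 0.4191, 0.0077]

exp(z) = [20.09, 7.389, 20.09, 0.3679]
Sum = 47.93
p = [0.4191, 0.1542, 0.4191, 0.0077]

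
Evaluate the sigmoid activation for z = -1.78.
0.1443

sigmoid(-1.78) = 1/(1 + e^(1.78)) = 1/(1 + 5.93) = 0.1443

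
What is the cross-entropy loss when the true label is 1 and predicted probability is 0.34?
L = 1.079

L = -1·log(0.34) - 0·log(0.66) = -log(0.34) = 1.079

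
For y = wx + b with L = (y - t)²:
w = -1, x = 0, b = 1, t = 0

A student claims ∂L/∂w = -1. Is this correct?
Incorrect

y = (-1)(0) + 1 = 1
∂L/∂y = 2(y - t) = 2(1 - 0) = 2
∂y/∂w = x = 0
∂L/∂w = 2 × 0 = 0

Claimed value: -1
Incorrect: The correct gradient is 0.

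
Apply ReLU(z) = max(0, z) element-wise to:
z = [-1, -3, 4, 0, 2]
h = [0, 0, 4, 0, 2]

ReLU applied element-wise: max(0,-1)=0, max(0,-3)=0, max(0,4)=4, max(0,0)=0, max(0,2)=2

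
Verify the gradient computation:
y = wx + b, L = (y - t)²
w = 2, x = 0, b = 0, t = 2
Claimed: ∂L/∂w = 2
Incorrect

y = (2)(0) + 0 = 0
∂L/∂y = 2(y - t) = 2(0 - 2) = -4
∂y/∂w = x = 0
∂L/∂w = -4 × 0 = 0

Claimed value: 2
Incorrect: The correct gradient is 0.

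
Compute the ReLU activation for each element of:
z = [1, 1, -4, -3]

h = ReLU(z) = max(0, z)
h = [1, 1, 0, 0]

ReLU applied element-wise: max(0,1)=1, max(0,1)=1, max(0,-4)=0, max(0,-3)=0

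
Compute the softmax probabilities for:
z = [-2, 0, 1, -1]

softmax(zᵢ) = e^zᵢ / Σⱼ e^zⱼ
p = [0.0321, 0.2369, 0.6439, 0.0871]

exp(z) = [0.1353, 1, 2.718, 0.3679]
Sum = 4.221
p = [0.0321, 0.2369, 0.6439, 0.0871]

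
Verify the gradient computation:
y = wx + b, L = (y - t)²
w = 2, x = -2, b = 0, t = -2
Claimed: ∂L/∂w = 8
Correct

y = (2)(-2) + 0 = -4
∂L/∂y = 2(y - t) = 2(-4 - -2) = -4
∂y/∂w = x = -2
∂L/∂w = -4 × -2 = 8

Claimed value: 8
Correct: The correct gradient is 8.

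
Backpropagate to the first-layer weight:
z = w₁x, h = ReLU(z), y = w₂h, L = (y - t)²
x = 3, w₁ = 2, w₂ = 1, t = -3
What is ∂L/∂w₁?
∂L/∂w₁ = 54

Forward pass:
z = w₁x = 2×3 = 6
h = ReLU(6) = 6
y = w₂h = 1×6 = 6

Backward pass:
∂L/∂y = 2(y - t) = 2(6 - -3) = 18
∂y/∂h = w₂ = 1
∂h/∂z = 1 (ReLU derivative)
∂z/∂w₁ = x = 3

∂L/∂w₁ = 18 × 1 × 1 × 3 = 54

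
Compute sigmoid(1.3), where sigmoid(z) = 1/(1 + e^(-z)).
0.7858

sigmoid(1.3) = 1/(1 + e^(-1.3)) = 1/(1 + 0.2725) = 0.7858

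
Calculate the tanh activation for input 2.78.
0.9923

tanh(2.78) = (e^(2.78) - e^(-2.78))/(e^(2.78) + e^(-2.78)) = 0.9923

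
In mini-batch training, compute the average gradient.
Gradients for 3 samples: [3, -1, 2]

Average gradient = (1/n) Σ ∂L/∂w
Average gradient = 1.333

Average = (1/3)(3 + -1 + 2) = 4/3 = 1.333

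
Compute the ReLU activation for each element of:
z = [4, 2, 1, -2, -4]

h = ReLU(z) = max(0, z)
h = [4, 2, 1, 0, 0]

ReLU applied element-wise: max(0,4)=4, max(0,2)=2, max(0,1)=1, max(0,-2)=0, max(0,-4)=0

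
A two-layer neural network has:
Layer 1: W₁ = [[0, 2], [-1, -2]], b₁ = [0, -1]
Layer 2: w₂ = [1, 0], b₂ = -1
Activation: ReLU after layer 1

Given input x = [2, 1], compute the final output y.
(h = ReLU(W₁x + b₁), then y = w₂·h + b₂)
y = 1

Layer 1 pre-activation: z₁ = [2, -5]
After ReLU: h = [2, 0]
Layer 2 output: y = 1×2 + 0×0 + -1 = 1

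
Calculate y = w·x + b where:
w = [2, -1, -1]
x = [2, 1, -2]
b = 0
y = 5

y = (2)(2) + (-1)(1) + (-1)(-2) + 0 = 5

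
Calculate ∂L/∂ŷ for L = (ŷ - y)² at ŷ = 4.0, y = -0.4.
∂L/∂ŷ = 8.8

∂L/∂ŷ = 2(ŷ - y) = 2(4.0 - -0.4) = 2(4.4) = 8.8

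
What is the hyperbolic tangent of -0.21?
-0.207

tanh(-0.21) = (e^(-0.21) - e^(0.21))/(e^(-0.21) + e^(0.21)) = -0.207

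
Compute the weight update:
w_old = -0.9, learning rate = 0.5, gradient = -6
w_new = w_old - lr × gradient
w_new = 2.1

w_new = w - η·∂L/∂w = -0.9 - 0.5×(-6) = -0.9 - (-3) = 2.1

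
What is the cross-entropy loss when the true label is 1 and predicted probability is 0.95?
L = 0.05129

L = -1·log(0.95) - 0·log(0.05) = -log(0.95) = 0.05129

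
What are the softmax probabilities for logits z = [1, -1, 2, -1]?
p = [0.2507, 0.0339, 0.6815, 0.0339]

exp(z) = [2.718, 0.3679, 7.389, 0.3679]
Sum = 10.84
p = [0.2507, 0.0339, 0.6815, 0.0339]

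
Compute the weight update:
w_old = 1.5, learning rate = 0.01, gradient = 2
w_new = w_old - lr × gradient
w_new = 1.48

w_new = w - η·∂L/∂w = 1.5 - 0.01×(2) = 1.5 - (0.02) = 1.48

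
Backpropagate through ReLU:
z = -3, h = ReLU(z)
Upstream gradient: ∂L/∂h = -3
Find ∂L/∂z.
∂L/∂z = 0

h = ReLU(-3) = 0
Since z < 0: ∂h/∂z = 0
∂L/∂z = ∂L/∂h · ∂h/∂z = -3 × 0 = 0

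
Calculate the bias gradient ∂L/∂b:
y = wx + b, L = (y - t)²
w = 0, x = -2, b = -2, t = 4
∂L/∂b = -12

y = wx + b = (0)(-2) + -2 = -2
∂L/∂y = 2(y - t) = 2(-2 - 4) = -12
∂y/∂b = 1
∂L/∂b = ∂L/∂y · ∂y/∂b = -12 × 1 = -12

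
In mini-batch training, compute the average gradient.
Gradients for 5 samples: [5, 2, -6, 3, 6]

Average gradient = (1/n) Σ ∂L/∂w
Average gradient = 2

Average = (1/5)(5 + 2 + -6 + 3 + 6) = 10/5 = 2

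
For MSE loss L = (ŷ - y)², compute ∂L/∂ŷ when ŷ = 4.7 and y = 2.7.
∂L/∂ŷ = 4.0

∂L/∂ŷ = 2(ŷ - y) = 2(4.7 - 2.7) = 2(2.0) = 4.0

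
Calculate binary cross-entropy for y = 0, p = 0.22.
L = 0.2485

L = -0·log(0.22) - 1·log(0.78) = -log(0.78) = 0.2485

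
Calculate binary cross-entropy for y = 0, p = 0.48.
L = 0.6539

L = -0·log(0.48) - 1·log(0.52) = -log(0.52) = 0.6539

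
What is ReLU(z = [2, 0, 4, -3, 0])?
h = [2, 0, 4, 0, 0]

ReLU applied element-wise: max(0,2)=2, max(0,0)=0, max(0,4)=4, max(0,-3)=0, max(0,0)=0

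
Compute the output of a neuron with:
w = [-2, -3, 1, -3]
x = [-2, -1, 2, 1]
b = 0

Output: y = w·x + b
y = 6

y = (-2)(-2) + (-3)(-1) + (1)(2) + (-3)(1) + 0 = 6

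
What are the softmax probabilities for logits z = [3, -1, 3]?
p = [0.4955, 0.0091, 0.4955]

exp(z) = [20.09, 0.3679, 20.09]
Sum = 40.54
p = [0.4955, 0.0091, 0.4955]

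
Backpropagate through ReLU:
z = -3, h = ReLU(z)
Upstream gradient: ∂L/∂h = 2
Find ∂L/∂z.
∂L/∂z = 0

h = ReLU(-3) = 0
Since z < 0: ∂h/∂z = 0
∂L/∂z = ∂L/∂h · ∂h/∂z = 2 × 0 = 0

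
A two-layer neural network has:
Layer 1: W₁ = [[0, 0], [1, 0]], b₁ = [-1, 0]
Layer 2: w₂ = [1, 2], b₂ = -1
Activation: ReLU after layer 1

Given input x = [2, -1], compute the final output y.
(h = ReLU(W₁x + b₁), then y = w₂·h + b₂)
y = 3

Layer 1 pre-activation: z₁ = [-1, 2]
After ReLU: h = [0, 2]
Layer 2 output: y = 1×0 + 2×2 + -1 = 3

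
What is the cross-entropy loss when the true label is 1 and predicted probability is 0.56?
L = 0.5798

L = -1·log(0.56) - 0·log(0.44) = -log(0.56) = 0.5798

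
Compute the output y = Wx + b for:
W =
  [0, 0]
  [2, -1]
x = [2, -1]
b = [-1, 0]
y = [-1, 5]

Wx = [0×2 + 0×-1, 2×2 + -1×-1]
   = [0, 5]
y = Wx + b = [0 + -1, 5 + 0] = [-1, 5]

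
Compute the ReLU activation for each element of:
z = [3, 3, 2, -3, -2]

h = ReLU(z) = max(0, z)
h = [3, 3, 2, 0, 0]

ReLU applied element-wise: max(0,3)=3, max(0,3)=3, max(0,2)=2, max(0,-3)=0, max(0,-2)=0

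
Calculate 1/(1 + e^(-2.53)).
0.9262

sigmoid(2.53) = 1/(1 + e^(-2.53)) = 1/(1 + 0.07966) = 0.9262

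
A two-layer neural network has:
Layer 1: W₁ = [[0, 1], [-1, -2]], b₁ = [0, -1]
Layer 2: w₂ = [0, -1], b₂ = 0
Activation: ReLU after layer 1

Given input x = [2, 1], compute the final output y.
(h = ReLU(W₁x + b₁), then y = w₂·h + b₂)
y = 0

Layer 1 pre-activation: z₁ = [1, -5]
After ReLU: h = [1, 0]
Layer 2 output: y = 0×1 + -1×0 + 0 = 0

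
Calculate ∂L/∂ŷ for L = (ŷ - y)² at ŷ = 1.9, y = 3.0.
∂L/∂ŷ = -2.2

∂L/∂ŷ = 2(ŷ - y) = 2(1.9 - 3.0) = 2(-1.1) = -2.2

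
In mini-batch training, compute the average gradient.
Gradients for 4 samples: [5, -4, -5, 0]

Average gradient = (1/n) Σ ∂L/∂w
Average gradient = -1

Average = (1/4)(5 + -4 + -5 + 0) = -4/4 = -1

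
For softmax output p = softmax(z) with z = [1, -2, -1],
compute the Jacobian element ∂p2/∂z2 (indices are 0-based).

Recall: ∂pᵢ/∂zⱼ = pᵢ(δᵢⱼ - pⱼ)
∂p2/∂z2 = 0.1012

p = softmax(z) = [0.8438, 0.04201, 0.1142]
p2 = 0.1142

∂p2/∂z2 = p2(1 - p2) = 0.1142 × (1 - 0.1142) = 0.1012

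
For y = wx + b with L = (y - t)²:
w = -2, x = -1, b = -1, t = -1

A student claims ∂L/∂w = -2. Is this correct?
Incorrect

y = (-2)(-1) + -1 = 1
∂L/∂y = 2(y - t) = 2(1 - -1) = 4
∂y/∂w = x = -1
∂L/∂w = 4 × -1 = -4

Claimed value: -2
Incorrect: The correct gradient is -4.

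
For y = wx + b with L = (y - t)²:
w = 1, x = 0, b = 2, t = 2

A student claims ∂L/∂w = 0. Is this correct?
Correct

y = (1)(0) + 2 = 2
∂L/∂y = 2(y - t) = 2(2 - 2) = 0
∂y/∂w = x = 0
∂L/∂w = 0 × 0 = 0

Claimed value: 0
Correct: The correct gradient is 0.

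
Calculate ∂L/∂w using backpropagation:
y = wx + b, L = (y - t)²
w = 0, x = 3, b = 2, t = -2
∂L/∂w = 24

y = wx + b = (0)(3) + 2 = 2
∂L/∂y = 2(y - t) = 2(2 - -2) = 8
∂y/∂w = x = 3
∂L/∂w = ∂L/∂y · ∂y/∂w = 8 × 3 = 24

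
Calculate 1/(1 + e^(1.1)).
0.2497

sigmoid(-1.1) = 1/(1 + e^(1.1)) = 1/(1 + 3.004) = 0.2497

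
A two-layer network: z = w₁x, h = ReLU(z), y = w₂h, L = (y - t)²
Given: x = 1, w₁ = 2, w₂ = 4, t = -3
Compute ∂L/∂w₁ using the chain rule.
∂L/∂w₁ = 88

Forward pass:
z = w₁x = 2×1 = 2
h = ReLU(2) = 2
y = w₂h = 4×2 = 8

Backward pass:
∂L/∂y = 2(y - t) = 2(8 - -3) = 22
∂y/∂h = w₂ = 4
∂h/∂z = 1 (ReLU derivative)
∂z/∂w₁ = x = 1

∂L/∂w₁ = 22 × 4 × 1 × 1 = 88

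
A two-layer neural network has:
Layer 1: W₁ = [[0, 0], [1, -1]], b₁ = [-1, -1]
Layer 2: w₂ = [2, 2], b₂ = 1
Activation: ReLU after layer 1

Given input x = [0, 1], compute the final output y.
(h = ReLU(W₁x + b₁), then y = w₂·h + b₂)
y = 1

Layer 1 pre-activation: z₁ = [-1, -2]
After ReLU: h = [0, 0]
Layer 2 output: y = 2×0 + 2×0 + 1 = 1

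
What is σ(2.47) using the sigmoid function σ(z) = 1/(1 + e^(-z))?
0.922

sigmoid(2.47) = 1/(1 + e^(-2.47)) = 1/(1 + 0.08458) = 0.922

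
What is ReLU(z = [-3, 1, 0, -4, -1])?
h = [0, 1, 0, 0, 0]

ReLU applied element-wise: max(0,-3)=0, max(0,1)=1, max(0,0)=0, max(0,-4)=0, max(0,-1)=0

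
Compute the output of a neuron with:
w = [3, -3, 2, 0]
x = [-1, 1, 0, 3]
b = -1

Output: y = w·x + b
y = -7

y = (3)(-1) + (-3)(1) + (2)(0) + (0)(3) + -1 = -7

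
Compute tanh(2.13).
0.9721

tanh(2.13) = (e^(2.13) - e^(-2.13))/(e^(2.13) + e^(-2.13)) = 0.9721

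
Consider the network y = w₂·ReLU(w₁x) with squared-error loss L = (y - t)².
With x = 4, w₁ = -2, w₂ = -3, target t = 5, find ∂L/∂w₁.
∂L/∂w₁ = 0

Forward pass:
z = w₁x = -2×4 = -8
h = ReLU(-8) = 0
y = w₂h = -3×0 = 0

Backward pass:
∂L/∂y = 2(y - t) = 2(0 - 5) = -10
∂y/∂h = w₂ = -3
∂h/∂z = 0 (ReLU derivative)
∂z/∂w₁ = x = 4

∂L/∂w₁ = -10 × -3 × 0 × 4 = 0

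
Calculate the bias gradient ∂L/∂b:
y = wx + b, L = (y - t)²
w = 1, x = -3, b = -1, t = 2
∂L/∂b = -12

y = wx + b = (1)(-3) + -1 = -4
∂L/∂y = 2(y - t) = 2(-4 - 2) = -12
∂y/∂b = 1
∂L/∂b = ∂L/∂y · ∂y/∂b = -12 × 1 = -12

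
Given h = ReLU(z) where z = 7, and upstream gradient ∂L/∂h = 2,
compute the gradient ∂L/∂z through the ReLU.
∂L/∂z = 2

h = ReLU(7) = 7
Since z > 0: ∂h/∂z = 1
∂L/∂z = ∂L/∂h · ∂h/∂z = 2 × 1 = 2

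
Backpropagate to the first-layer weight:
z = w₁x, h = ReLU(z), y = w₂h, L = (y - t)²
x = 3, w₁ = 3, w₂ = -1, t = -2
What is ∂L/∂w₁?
∂L/∂w₁ = 42

Forward pass:
z = w₁x = 3×3 = 9
h = ReLU(9) = 9
y = w₂h = -1×9 = -9

Backward pass:
∂L/∂y = 2(y - t) = 2(-9 - -2) = -14
∂y/∂h = w₂ = -1
∂h/∂z = 1 (ReLU derivative)
∂z/∂w₁ = x = 3

∂L/∂w₁ = -14 × -1 × 1 × 3 = 42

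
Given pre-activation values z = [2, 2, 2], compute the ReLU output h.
h = [2, 2, 2]

ReLU applied element-wise: max(0,2)=2, max(0,2)=2, max(0,2)=2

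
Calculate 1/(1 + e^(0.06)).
0.485

sigmoid(-0.06) = 1/(1 + e^(0.06)) = 1/(1 + 1.062) = 0.485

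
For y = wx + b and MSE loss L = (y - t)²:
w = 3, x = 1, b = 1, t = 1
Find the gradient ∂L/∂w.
∂L/∂w = 6

y = wx + b = (3)(1) + 1 = 4
∂L/∂y = 2(y - t) = 2(4 - 1) = 6
∂y/∂w = x = 1
∂L/∂w = ∂L/∂y · ∂y/∂w = 6 × 1 = 6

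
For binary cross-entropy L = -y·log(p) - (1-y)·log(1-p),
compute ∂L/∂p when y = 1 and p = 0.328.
∂L/∂p = -3.049

∂L/∂p = -y/p + (1-y)/(1-p) = -1/0.328 + 0 = -3.049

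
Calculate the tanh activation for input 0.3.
0.2913

tanh(0.3) = (e^(0.3) - e^(-0.3))/(e^(0.3) + e^(-0.3)) = 0.2913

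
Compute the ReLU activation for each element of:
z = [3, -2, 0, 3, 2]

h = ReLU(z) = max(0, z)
h = [3, 0, 0, 3, 2]

ReLU applied element-wise: max(0,3)=3, max(0,-2)=0, max(0,0)=0, max(0,3)=3, max(0,2)=2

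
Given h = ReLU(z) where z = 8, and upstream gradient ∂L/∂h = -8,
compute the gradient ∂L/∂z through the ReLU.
∂L/∂z = -8

h = ReLU(8) = 8
Since z > 0: ∂h/∂z = 1
∂L/∂z = ∂L/∂h · ∂h/∂z = -8 × 1 = -8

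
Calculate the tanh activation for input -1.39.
-0.8832

tanh(-1.39) = (e^(-1.39) - e^(1.39))/(e^(-1.39) + e^(1.39)) = -0.8832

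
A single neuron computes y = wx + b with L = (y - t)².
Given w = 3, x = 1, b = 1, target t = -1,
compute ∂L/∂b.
∂L/∂b = 10

y = wx + b = (3)(1) + 1 = 4
∂L/∂y = 2(y - t) = 2(4 - -1) = 10
∂y/∂b = 1
∂L/∂b = ∂L/∂y · ∂y/∂b = 10 × 1 = 10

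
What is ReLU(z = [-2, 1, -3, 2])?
h = [0, 1, 0, 2]

ReLU applied element-wise: max(0,-2)=0, max(0,1)=1, max(0,-3)=0, max(0,2)=2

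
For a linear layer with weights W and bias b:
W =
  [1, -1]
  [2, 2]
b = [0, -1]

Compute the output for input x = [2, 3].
y = [-1, 9]

Wx = [1×2 + -1×3, 2×2 + 2×3]
   = [-1, 10]
y = Wx + b = [-1 + 0, 10 + -1] = [-1, 9]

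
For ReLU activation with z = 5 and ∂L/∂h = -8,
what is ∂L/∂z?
∂L/∂z = -8

h = ReLU(5) = 5
Since z > 0: ∂h/∂z = 1
∂L/∂z = ∂L/∂h · ∂h/∂z = -8 × 1 = -8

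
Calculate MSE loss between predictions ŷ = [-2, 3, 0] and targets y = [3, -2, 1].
MSE = 17

MSE = (1/3)((-2-3)² + (3--2)² + (0-1)²) = (1/3)(25 + 25 + 1) = 17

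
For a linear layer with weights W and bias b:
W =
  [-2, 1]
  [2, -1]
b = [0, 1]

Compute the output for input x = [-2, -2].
y = [2, -1]

Wx = [-2×-2 + 1×-2, 2×-2 + -1×-2]
   = [2, -2]
y = Wx + b = [2 + 0, -2 + 1] = [2, -1]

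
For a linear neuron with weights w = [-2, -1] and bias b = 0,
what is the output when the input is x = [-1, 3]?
y = -1

y = (-2)(-1) + (-1)(3) + 0 = -1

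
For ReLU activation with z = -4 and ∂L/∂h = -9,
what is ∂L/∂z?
∂L/∂z = 0

h = ReLU(-4) = 0
Since z < 0: ∂h/∂z = 0
∂L/∂z = ∂L/∂h · ∂h/∂z = -9 × 0 = 0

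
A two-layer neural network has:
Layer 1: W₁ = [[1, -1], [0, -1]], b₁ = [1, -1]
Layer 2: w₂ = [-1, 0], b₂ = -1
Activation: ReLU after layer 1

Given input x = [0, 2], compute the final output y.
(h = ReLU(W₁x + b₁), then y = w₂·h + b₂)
y = -1

Layer 1 pre-activation: z₁ = [-1, -3]
After ReLU: h = [0, 0]
Layer 2 output: y = -1×0 + 0×0 + -1 = -1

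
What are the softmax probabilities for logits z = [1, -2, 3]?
p = [0.1185, 0.0059, 0.8756]

exp(z) = [2.718, 0.1353, 20.09]
Sum = 22.94
p = [0.1185, 0.0059, 0.8756]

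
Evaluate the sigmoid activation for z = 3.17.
0.9597

sigmoid(3.17) = 1/(1 + e^(-3.17)) = 1/(1 + 0.042) = 0.9597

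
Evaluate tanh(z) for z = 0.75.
0.6351

tanh(0.75) = (e^(0.75) - e^(-0.75))/(e^(0.75) + e^(-0.75)) = 0.6351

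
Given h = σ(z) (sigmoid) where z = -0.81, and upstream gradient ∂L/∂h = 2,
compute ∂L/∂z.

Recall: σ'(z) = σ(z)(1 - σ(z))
∂L/∂z = 0.4262

σ(-0.81) = 0.3079
σ'(-0.81) = σ(-0.81)(1 - σ(-0.81)) = 0.3079 × 0.6921 = 0.2131
∂L/∂z = ∂L/∂h · σ'(z) = 2 × 0.2131 = 0.4262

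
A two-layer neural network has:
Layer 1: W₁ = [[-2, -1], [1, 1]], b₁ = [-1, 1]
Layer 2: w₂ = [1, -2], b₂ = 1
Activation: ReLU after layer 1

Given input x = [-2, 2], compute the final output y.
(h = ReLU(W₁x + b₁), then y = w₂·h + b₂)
y = 0

Layer 1 pre-activation: z₁ = [1, 1]
After ReLU: h = [1, 1]
Layer 2 output: y = 1×1 + -2×1 + 1 = 0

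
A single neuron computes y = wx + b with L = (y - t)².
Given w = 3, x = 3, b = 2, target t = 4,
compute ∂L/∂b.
∂L/∂b = 14

y = wx + b = (3)(3) + 2 = 11
∂L/∂y = 2(y - t) = 2(11 - 4) = 14
∂y/∂b = 1
∂L/∂b = ∂L/∂y · ∂y/∂b = 14 × 1 = 14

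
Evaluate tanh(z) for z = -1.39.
-0.8832

tanh(-1.39) = (e^(-1.39) - e^(1.39))/(e^(-1.39) + e^(1.39)) = -0.8832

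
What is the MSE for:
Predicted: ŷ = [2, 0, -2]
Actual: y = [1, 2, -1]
MSE = 2

MSE = (1/3)((2-1)² + (0-2)² + (-2--1)²) = (1/3)(1 + 4 + 1) = 2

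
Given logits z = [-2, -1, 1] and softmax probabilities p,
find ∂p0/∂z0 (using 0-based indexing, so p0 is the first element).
∂p0/∂z0 = 0.04025

p = softmax(z) = [0.04201, 0.1142, 0.8438]
p0 = 0.04201

∂p0/∂z0 = p0(1 - p0) = 0.04201 × (1 - 0.04201) = 0.04025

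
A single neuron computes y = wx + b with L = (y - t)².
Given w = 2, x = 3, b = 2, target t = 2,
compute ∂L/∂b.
∂L/∂b = 12

y = wx + b = (2)(3) + 2 = 8
∂L/∂y = 2(y - t) = 2(8 - 2) = 12
∂y/∂b = 1
∂L/∂b = ∂L/∂y · ∂y/∂b = 12 × 1 = 12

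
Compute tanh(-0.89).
-0.7114

tanh(-0.89) = (e^(-0.89) - e^(0.89))/(e^(-0.89) + e^(0.89)) = -0.7114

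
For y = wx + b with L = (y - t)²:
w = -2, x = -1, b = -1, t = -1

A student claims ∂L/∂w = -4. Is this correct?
Correct

y = (-2)(-1) + -1 = 1
∂L/∂y = 2(y - t) = 2(1 - -1) = 4
∂y/∂w = x = -1
∂L/∂w = 4 × -1 = -4

Claimed value: -4
Correct: The correct gradient is -4.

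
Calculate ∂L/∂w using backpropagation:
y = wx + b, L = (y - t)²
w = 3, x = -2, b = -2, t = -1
∂L/∂w = 28

y = wx + b = (3)(-2) + -2 = -8
∂L/∂y = 2(y - t) = 2(-8 - -1) = -14
∂y/∂w = x = -2
∂L/∂w = ∂L/∂y · ∂y/∂w = -14 × -2 = 28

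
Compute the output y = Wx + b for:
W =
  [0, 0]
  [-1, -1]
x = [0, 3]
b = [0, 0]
y = [0, -3]

Wx = [0×0 + 0×3, -1×0 + -1×3]
   = [0, -3]
y = Wx + b = [0 + 0, -3 + 0] = [0, -3]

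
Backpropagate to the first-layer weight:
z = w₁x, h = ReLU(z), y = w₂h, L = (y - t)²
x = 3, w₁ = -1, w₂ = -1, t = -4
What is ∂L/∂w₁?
∂L/∂w₁ = 0

Forward pass:
z = w₁x = -1×3 = -3
h = ReLU(-3) = 0
y = w₂h = -1×0 = 0

Backward pass:
∂L/∂y = 2(y - t) = 2(0 - -4) = 8
∂y/∂h = w₂ = -1
∂h/∂z = 0 (ReLU derivative)
∂z/∂w₁ = x = 3

∂L/∂w₁ = 8 × -1 × 0 × 3 = 0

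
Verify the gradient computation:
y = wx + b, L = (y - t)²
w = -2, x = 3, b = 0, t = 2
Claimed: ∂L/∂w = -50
Incorrect

y = (-2)(3) + 0 = -6
∂L/∂y = 2(y - t) = 2(-6 - 2) = -16
∂y/∂w = x = 3
∂L/∂w = -16 × 3 = -48

Claimed value: -50
Incorrect: The correct gradient is -48.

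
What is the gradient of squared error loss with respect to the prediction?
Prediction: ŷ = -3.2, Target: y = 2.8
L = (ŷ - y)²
∂L/∂ŷ = -12.0

∂L/∂ŷ = 2(ŷ - y) = 2(-3.2 - 2.8) = 2(-6.0) = -12.0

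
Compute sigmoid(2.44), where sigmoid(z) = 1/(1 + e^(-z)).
0.9198

sigmoid(2.44) = 1/(1 + e^(-2.44)) = 1/(1 + 0.08716) = 0.9198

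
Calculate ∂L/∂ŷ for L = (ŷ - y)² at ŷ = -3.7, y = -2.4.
∂L/∂ŷ = -2.6

∂L/∂ŷ = 2(ŷ - y) = 2(-3.7 - -2.4) = 2(-1.3) = -2.6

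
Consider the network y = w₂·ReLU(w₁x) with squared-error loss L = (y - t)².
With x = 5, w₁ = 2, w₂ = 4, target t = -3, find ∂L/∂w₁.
∂L/∂w₁ = 1720

Forward pass:
z = w₁x = 2×5 = 10
h = ReLU(10) = 10
y = w₂h = 4×10 = 40

Backward pass:
∂L/∂y = 2(y - t) = 2(40 - -3) = 86
∂y/∂h = w₂ = 4
∂h/∂z = 1 (ReLU derivative)
∂z/∂w₁ = x = 5

∂L/∂w₁ = 86 × 4 × 1 × 5 = 1720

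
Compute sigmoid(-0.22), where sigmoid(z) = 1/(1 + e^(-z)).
0.4452

sigmoid(-0.22) = 1/(1 + e^(0.22)) = 1/(1 + 1.246) = 0.4452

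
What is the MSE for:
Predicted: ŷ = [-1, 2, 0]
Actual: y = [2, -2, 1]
MSE = 8.667

MSE = (1/3)((-1-2)² + (2--2)² + (0-1)²) = (1/3)(9 + 16 + 1) = 8.667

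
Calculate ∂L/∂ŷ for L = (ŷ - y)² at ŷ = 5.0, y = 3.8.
∂L/∂ŷ = 2.4

∂L/∂ŷ = 2(ŷ - y) = 2(5.0 - 3.8) = 2(1.2) = 2.4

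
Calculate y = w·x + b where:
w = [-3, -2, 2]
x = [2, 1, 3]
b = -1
y = -3

y = (-3)(2) + (-2)(1) + (2)(3) + -1 = -3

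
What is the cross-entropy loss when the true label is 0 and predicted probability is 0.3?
L = 0.3567

L = -0·log(0.3) - 1·log(0.7) = -log(0.7) = 0.3567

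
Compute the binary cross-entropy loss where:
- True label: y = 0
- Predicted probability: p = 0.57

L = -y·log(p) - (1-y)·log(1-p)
L = 0.844

L = -0·log(0.57) - 1·log(0.43) = -log(0.43) = 0.844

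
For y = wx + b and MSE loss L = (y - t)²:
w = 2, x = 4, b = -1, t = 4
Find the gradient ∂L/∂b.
∂L/∂b = 6

y = wx + b = (2)(4) + -1 = 7
∂L/∂y = 2(y - t) = 2(7 - 4) = 6
∂y/∂b = 1
∂L/∂b = ∂L/∂y · ∂y/∂b = 6 × 1 = 6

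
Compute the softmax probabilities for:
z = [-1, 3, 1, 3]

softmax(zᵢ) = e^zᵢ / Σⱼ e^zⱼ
p = [0.0085, 0.4643, 0.0628, 0.4643]

exp(z) = [0.3679, 20.09, 2.718, 20.09]
Sum = 43.26
p = [0.0085, 0.4643, 0.0628, 0.4643]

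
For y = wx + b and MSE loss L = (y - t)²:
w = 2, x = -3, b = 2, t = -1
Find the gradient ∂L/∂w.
∂L/∂w = 18

y = wx + b = (2)(-3) + 2 = -4
∂L/∂y = 2(y - t) = 2(-4 - -1) = -6
∂y/∂w = x = -3
∂L/∂w = ∂L/∂y · ∂y/∂w = -6 × -3 = 18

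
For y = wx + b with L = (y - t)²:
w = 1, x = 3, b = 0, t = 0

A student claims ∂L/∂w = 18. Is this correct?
Correct

y = (1)(3) + 0 = 3
∂L/∂y = 2(y - t) = 2(3 - 0) = 6
∂y/∂w = x = 3
∂L/∂w = 6 × 3 = 18

Claimed value: 18
Correct: The correct gradient is 18.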